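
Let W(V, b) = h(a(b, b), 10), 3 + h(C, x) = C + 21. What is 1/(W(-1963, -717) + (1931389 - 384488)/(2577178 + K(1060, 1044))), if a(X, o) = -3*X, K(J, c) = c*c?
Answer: 3667114/7955517167 ≈ 0.00046095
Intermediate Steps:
K(J, c) = c²
h(C, x) = 18 + C (h(C, x) = -3 + (C + 21) = -3 + (21 + C) = 18 + C)
W(V, b) = 18 - 3*b
1/(W(-1963, -717) + (1931389 - 384488)/(2577178 + K(1060, 1044))) = 1/((18 - 3*(-717)) + (1931389 - 384488)/(2577178 + 1044²)) = 1/((18 + 2151) + 1546901/(2577178 + 1089936)) = 1/(2169 + 1546901/3667114) = 1/(7955517167/3667114) = 3667114/7955517167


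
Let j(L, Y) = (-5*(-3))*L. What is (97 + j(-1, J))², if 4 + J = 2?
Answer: 6724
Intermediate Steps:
J = -2 (J = -4 + 2 = -2)
j(L, Y) = 15*L
(97 + j(-1, J))² = (97 + 15*(-1))² = (97 - 15)² = 82² = 6724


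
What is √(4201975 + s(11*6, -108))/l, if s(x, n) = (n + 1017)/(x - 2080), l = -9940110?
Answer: -√17044032356374/20019381540 ≈ -0.00020622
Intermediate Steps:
s(x, n) = (1017 + n)/(-2080 + x)
√(4201975 + s(11*6, -108))/l = √(4201975 + (1017 - 108)/(-2080 + 11*6))/(-9940110) = √(4201975 + 909/(-2080 + 66))*(-1/9940110) = √(4201975 + 909/(-2014))*(-1/9940110) = √(4201975 - 1/2014*909)*(-1/9940110) = √(4201975 - 909/2014)*(-1/9940110) = √(8462776741/2014)*(-1/9940110) = (√17044032356374/2014)*(-1/9940110) = -√17044032356374/20019381540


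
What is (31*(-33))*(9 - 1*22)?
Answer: 13299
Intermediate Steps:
(31*(-33))*(9 - 1*22) = -1023*(9 - 22) = -1023*(-13) = 13299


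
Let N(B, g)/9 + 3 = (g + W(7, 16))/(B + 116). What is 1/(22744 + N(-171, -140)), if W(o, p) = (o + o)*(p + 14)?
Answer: 11/249383 ≈ 4.4109e-5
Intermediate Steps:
W(o, p) = 2*o*(14 + p) (W(o, p) = (2*o)*(14 + p) = 2*o*(14 + p))
N(B, g) = -27 + 9*(420 + g)/(116 + B) (N(B, g) = -27 + 9*((g + 2*7*(14 + 16))/(B + 116)) = -27 + 9*((g + 2*7*30)/(116 + B)) = -27 + 9*((g + 420)/(116 + B)) = -27 + 9*((420 + g)/(116 + B)) = -27 + 9*(420 + g)/(116 + B))
1/(22744 + N(-171, -140)) = 1/(22744 + 9*(72 - 140 - 3*(-171))/(116 - 171)) = 1/(22744 + 9*(72 - 140 + 513)/(-55)) = 1/(22744 + 9*(-1/55)*445) = 1/(22744 - 801/11) = 1/(249383/11) = 11/249383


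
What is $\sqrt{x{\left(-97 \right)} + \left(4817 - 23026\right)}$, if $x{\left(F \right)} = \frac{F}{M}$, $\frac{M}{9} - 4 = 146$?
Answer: $\frac{i \sqrt{147493482}}{90} \approx 134.94 i$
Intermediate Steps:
$M = 1350$ ($M = 36 + 9 \cdot 146 = 36 + 1314 = 1350$)
$x{\left(F \right)} = \frac{F}{1350}$
$\sqrt{x{\left(-97 \right)} + \left(4817 - 23026\right)} = \sqrt{\frac{1}{1350} \left(-97\right) + \left(4817 - 23026\right)} = \sqrt{- \frac{97}{1350} + \left(4817 - 23026\right)} = \sqrt{- \frac{97}{1350} - 18209} = \sqrt{- \frac{24582247}{1350}} = \frac{i \sqrt{147493482}}{90}$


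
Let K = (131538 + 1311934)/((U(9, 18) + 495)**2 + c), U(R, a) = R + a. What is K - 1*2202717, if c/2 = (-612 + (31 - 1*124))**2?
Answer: -1394907264703/633267 ≈ -2.2027e+6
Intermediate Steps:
c = 994050 (c = 2*(-612 + (31 - 1*124))**2 = 2*(-612 + (31 - 124))**2 = 2*(-612 - 93)**2 = 2*(-705)**2 = 2*497025 = 994050)
K = 721736/633267 (K = (131538 + 1311934)/(((9 + 18) + 495)**2 + 994050) = 1443472/((27 + 495)**2 + 994050) = 1443472/(522**2 + 994050) = 1443472/(272484 + 994050) = 1443472/1266534 = 1443472*(1/1266534) = 721736/633267 ≈ 1.1397)
K - 1*2202717 = 721736/633267 - 1*2202717 = 721736/633267 - 2202717 = -1394907264703/633267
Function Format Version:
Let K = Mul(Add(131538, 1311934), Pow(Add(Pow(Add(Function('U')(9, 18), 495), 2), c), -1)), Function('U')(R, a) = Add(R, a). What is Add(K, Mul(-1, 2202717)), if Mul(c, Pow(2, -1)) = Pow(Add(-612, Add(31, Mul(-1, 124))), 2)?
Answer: Rational(-1394907264703, 633267) ≈ -2.2027e+6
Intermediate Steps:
c = 994050 (c = Mul(2, Pow(Add(-612, Add(31, Mul(-1, 124))), 2)) = Mul(2, Pow(Add(-612, Add(31, -124)), 2)) = Mul(2, Pow(Add(-612, -93), 2)) = Mul(2, Pow(-705, 2)) = Mul(2, 497025) = 994050)
K = Rational(721736, 633267) (K = Mul(Add(131538, 1311934), Pow(Add(Pow(Add(Add(9, 18), 495), 2), 994050), -1)) = Mul(1443472, Pow(Add(Pow(Add(27, 495), 2), 994050), -1)) = Mul(1443472, Pow(Add(Pow(522, 2), 994050), -1)) = Mul(1443472, Pow(Add(272484, 994050), -1)) = Mul(1443472, Pow(1266534, -1)) = Mul(1443472, Rational(1, 1266534)) = Rational(721736, 633267) ≈ 1.1397)
Add(K, Mul(-1, 2202717)) = Add(Rational(721736, 633267), Mul(-1, 2202717)) = Add(Rational(721736, 633267), -2202717) = Rational(-1394907264703, 633267)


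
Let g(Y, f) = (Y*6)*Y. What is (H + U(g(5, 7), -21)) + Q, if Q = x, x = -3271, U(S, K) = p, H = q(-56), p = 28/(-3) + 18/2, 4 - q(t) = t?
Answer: -9634/3 ≈ -3211.3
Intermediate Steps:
q(t) = 4 - t
g(Y, f) = 6*Y**2 (g(Y, f) = (6*Y)*Y = 6*Y**2)
p = -1/3 (p = 28*(-1/3) + 18*(1/2) = -28/3 + 9 = -1/3 ≈ -0.33333)
H = 60 (H = 4 - 1*(-56) = 4 + 56 = 60)
U(S, K) = -1/3
Q = -3271
(H + U(g(5, 7), -21)) + Q = (60 - 1/3) - 3271 = 179/3 - 3271 = -9634/3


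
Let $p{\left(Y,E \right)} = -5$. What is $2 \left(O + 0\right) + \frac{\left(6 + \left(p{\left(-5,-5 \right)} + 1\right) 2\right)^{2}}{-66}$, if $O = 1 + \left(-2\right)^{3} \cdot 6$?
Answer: $- \frac{3104}{33} \approx -94.061$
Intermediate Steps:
$O = -47$ ($O = 1 - 48 = -47$)
$2 \left(O + 0\right) + \frac{\left(6 + \left(p{\left(-5,-5 \right)} + 1\right) 2\right)^{2}}{-66} = 2 \left(-47 + 0\right) + \frac{\left(6 + \left(-5 + 1\right) 2\right)^{2}}{-66} = 2 \left(-47\right) + \left(6 - 8\right)^{2} \left(- \frac{1}{66}\right) = -94 + \left(6 - 8\right)^{2} \left(- \frac{1}{66}\right) = -94 + \left(-2\right)^{2} \left(- \frac{1}{66}\right) = -94 + 4 \left(- \frac{1}{66}\right) = -94 - \frac{2}{33} = - \frac{3104}{33}$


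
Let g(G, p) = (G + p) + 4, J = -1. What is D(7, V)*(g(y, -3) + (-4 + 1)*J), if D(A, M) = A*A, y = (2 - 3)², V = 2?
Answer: 245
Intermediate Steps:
y = 1 (y = (-1)² = 1)
g(G, p) = 4 + G + p
D(A, M) = A²
D(7, V)*(g(y, -3) + (-4 + 1)*J) = 7²*((4 + 1 - 3) + (-4 + 1)*(-1)) = 49*(2 - 3*(-1)) = 49*(2 + 3) = 49*5 = 245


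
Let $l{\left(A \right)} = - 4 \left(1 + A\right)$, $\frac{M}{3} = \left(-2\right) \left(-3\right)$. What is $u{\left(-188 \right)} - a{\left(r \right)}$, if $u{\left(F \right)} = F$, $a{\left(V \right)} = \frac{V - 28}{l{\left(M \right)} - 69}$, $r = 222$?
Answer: $- \frac{27066}{145} \approx -186.66$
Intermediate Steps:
$M = 18$ ($M = 3 \left(\left(-2\right) \left(-3\right)\right) = 3 \cdot 6 = 18$)
$l{\left(A \right)} = -4 - 4 A$
$a{\left(V \right)} = \frac{28}{145} - \frac{V}{145}$ ($a{\left(V \right)} = \frac{V - 28}{\left(-4 - 72\right) - 69} = \frac{-28 + V}{\left(-4 - 72\right) - 69} = \frac{-28 + V}{-76 - 69} = \frac{-28 + V}{-145} = \left(-28 + V\right) \left(- \frac{1}{145}\right) = \frac{28}{145} - \frac{V}{145}$)
$u{\left(-188 \right)} - a{\left(r \right)} = -188 - \left(\frac{28}{145} - \frac{222}{145}\right) = -188 - - \frac{194}{145} = -188 + \frac{194}{145} = - \frac{27066}{145}$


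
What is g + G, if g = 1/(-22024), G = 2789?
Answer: 61424935/22024 ≈ 2789.0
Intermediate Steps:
g = -1/22024 ≈ -4.5405e-5
g + G = -1/22024 + 2789 = 61424935/22024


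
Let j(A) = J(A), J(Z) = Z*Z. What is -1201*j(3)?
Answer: -10809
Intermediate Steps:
J(Z) = Z**2
j(A) = A**2
-1201*j(3) = -1201*3**2 = -1201*9 = -10809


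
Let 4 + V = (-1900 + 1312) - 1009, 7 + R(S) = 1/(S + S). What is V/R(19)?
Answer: 60838/265 ≈ 229.58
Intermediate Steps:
R(S) = -7 + 1/(2*S) (R(S) = -7 + 1/(S + S) = -7 + 1/(2*S))
V = -1601 (V = -4 + ((-1900 + 1312) - 1009) = -4 + (-588 - 1009) = -4 - 1597 = -1601)
V/R(19) = -1601/(-7 + (½)/19) = -1601/(-7 + (½)*(1/19)) = -1601/(-7 + 1/38) = -1601/(-265/38) = -1601*(-38/265) = 60838/265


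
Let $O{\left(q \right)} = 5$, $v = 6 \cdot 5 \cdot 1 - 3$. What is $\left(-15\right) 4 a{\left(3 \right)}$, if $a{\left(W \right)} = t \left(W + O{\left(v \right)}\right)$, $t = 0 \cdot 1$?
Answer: $0$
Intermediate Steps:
$v = 27$ ($v = 6 \cdot 5 - 3 = 30 - 3 = 27$)
$t = 0$
$a{\left(W \right)} = 0$ ($a{\left(W \right)} = 0 \left(W + 5\right) = 0 \left(5 + W\right) = 0$)
$\left(-15\right) 4 a{\left(3 \right)} = \left(-15\right) 4 \cdot 0 = \left(-60\right) 0 = 0$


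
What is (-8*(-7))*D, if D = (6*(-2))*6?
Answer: -4032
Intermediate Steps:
D = -72 (D = -12*6 = -72)
(-8*(-7))*D = -8*(-7)*(-72) = 56*(-72) = -4032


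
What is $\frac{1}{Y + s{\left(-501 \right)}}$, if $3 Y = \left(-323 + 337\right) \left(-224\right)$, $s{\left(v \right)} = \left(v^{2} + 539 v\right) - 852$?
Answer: $- \frac{3}{62806} \approx -4.7766 \cdot 10^{-5}$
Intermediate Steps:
$s{\left(v \right)} = -852 + v^{2} + 539 v$
$Y = - \frac{3136}{3}$ ($Y = \frac{\left(-323 + 337\right) \left(-224\right)}{3} = \frac{14 \left(-224\right)}{3} = \frac{1}{3} \left(-3136\right) = - \frac{3136}{3} \approx -1045.3$)
$\frac{1}{Y + s{\left(-501 \right)}} = \frac{1}{- \frac{3136}{3} + \left(-852 + \left(-501\right)^{2} + 539 \left(-501\right)\right)} = \frac{1}{- \frac{3136}{3} - 19890} = \frac{1}{- \frac{62806}{3}} = - \frac{3}{62806}$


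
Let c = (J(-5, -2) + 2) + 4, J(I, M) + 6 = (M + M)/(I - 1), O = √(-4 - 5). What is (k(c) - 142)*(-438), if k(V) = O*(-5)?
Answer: 62196 + 6570*I ≈ 62196.0 + 6570.0*I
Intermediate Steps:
O = 3*I (O = √(-9) = 3*I ≈ 3.0*I)
J(I, M) = -6 + 2*M/(-1 + I) (J(I, M) = -6 + (M + M)/(I - 1) = -6 + (2*M)/(-1 + I) = -6 + 2*M/(-1 + I))
c = ⅔ (c = (2*(3 - 2 - 3*(-5))/(-1 - 5) + 2) + 4 = (2*(3 - 2 + 15)/(-6) + 2) + 4 = (2*(-⅙)*16 + 2) + 4 = (-16/3 + 2) + 4 = -10/3 + 4 = ⅔ ≈ 0.66667)
k(V) = -15*I (k(V) = (3*I)*(-5) = -15*I)
(k(c) - 142)*(-438) = (-15*I - 142)*(-438) = (-142 - 15*I)*(-438) = 62196 + 6570*I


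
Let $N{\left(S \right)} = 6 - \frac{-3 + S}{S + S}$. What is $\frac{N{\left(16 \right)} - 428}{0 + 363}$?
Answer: $- \frac{13517}{11616} \approx -1.1637$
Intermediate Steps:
$N{\left(S \right)} = 6 - \frac{-3 + S}{2 S}$
$\frac{N{\left(16 \right)} - 428}{0 + 363} = \frac{\frac{3 + 11 \cdot 16}{2 \cdot 16} - 428}{0 + 363} = \frac{\frac{1}{2} \cdot \frac{1}{16} \left(3 + 176\right) - 428}{363} = \left(\frac{1}{2} \cdot \frac{1}{16} \cdot 179 - 428\right) \frac{1}{363} = \left(\frac{179}{32} - 428\right) \frac{1}{363} = \left(- \frac{13517}{32}\right) \frac{1}{363} = - \frac{13517}{11616}$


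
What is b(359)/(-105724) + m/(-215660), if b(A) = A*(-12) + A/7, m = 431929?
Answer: -39153851269/19950383110 ≈ -1.9626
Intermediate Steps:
b(A) = -83*A/7 (b(A) = -12*A + A*(⅐) = -12*A + A/7 = -83*A/7)
b(359)/(-105724) + m/(-215660) = -83/7*359/(-105724) + 431929/(-215660) = -29797/7*(-1/105724) + 431929*(-1/215660) = 29797/740068 - 431929/215660 = -39153851269/19950383110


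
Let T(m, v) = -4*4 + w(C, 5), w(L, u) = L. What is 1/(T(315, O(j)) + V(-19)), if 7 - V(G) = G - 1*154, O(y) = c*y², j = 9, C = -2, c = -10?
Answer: 1/162 ≈ 0.0061728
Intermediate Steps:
O(y) = -10*y²
T(m, v) = -18 (T(m, v) = -4*4 - 2 = -16 - 2 = -18)
V(G) = 161 - G (V(G) = 7 - (G - 1*154) = 7 - (G - 154) = 7 - (-154 + G) = 7 + (154 - G) = 161 - G)
1/(T(315, O(j)) + V(-19)) = 1/(-18 + (161 - 1*(-19))) = 1/(-18 + (161 + 19)) = 1/(-18 + 180) = 1/162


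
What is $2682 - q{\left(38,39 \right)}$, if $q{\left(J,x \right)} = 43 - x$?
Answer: $2678$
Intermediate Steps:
$2682 - q{\left(38,39 \right)} = 2682 - \left(43 - 39\right) = 2682 - 4 = 2678$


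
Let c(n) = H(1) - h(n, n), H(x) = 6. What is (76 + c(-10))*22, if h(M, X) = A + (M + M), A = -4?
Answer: 2332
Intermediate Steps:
h(M, X) = -4 + 2*M (h(M, X) = -4 + (M + M) = -4 + 2*M)
c(n) = 10 - 2*n (c(n) = 6 - (-4 + 2*n) = 6 + (4 - 2*n) = 10 - 2*n)
(76 + c(-10))*22 = (76 + (10 - 2*(-10)))*22 = (76 + (10 + 20))*22 = (76 + 30)*22 = 106*22 = 2332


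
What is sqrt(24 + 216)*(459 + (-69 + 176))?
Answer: 2264*sqrt(15) ≈ 8768.4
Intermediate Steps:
sqrt(24 + 216)*(459 + (-69 + 176)) = sqrt(240)*(459 + 107) = (4*sqrt(15))*566 = 2264*sqrt(15)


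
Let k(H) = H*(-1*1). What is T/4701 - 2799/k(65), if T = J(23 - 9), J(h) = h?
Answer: 13159009/305565 ≈ 43.065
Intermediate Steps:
T = 14 (T = 23 - 9 = 14)
k(H) = -H (k(H) = H*(-1) = -H)
T/4701 - 2799/k(65) = 14/4701 - 2799/((-1*65)) = 14*(1/4701) - 2799/(-65) = 14/4701 - 2799*(-1/65) = 14/4701 + 2799/65 = 13159009/305565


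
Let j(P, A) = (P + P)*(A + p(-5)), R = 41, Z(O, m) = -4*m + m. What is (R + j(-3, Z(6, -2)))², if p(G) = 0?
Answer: 25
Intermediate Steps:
Z(O, m) = -3*m
j(P, A) = 2*A*P (j(P, A) = (P + P)*(A + 0) = (2*P)*A = 2*A*P)
(R + j(-3, Z(6, -2)))² = (41 + 2*(-3*(-2))*(-3))² = (41 + 2*6*(-3))² = (41 - 36)² = 5² = 25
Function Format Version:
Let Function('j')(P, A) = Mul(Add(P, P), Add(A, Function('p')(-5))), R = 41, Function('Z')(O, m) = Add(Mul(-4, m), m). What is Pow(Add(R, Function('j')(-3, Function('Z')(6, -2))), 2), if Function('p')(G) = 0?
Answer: 25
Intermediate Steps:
Function('Z')(O, m) = Mul(-3, m)
Function('j')(P, A) = Mul(2, A, P) (Function('j')(P, A) = Mul(Add(P, P), Add(A, 0)) = Mul(Mul(2, P), A) = Mul(2, A, P))
Pow(Add(R, Function('j')(-3, Function('Z')(6, -2))), 2) = Pow(Add(41, Mul(2, Mul(-3, -2), -3)), 2) = Pow(Add(41, Mul(2, 6, -3)), 2) = Pow(Add(41, -36), 2) = Pow(5, 2) = 25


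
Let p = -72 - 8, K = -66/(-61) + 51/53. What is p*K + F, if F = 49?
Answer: -370303/3233 ≈ -114.54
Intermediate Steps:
K = 6609/3233 (K = -66*(-1/61) + 51*(1/53) = 66/61 + 51/53 = 6609/3233 ≈ 2.0442)
p = -80
p*K + F = -80*6609/3233 + 49 = -528720/3233 + 49 = -370303/3233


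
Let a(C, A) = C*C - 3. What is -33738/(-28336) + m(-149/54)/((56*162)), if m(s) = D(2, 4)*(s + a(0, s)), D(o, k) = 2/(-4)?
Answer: 42174101/35411904 ≈ 1.1910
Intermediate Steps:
D(o, k) = -½ (D(o, k) = 2*(-¼) = -½)
a(C, A) = -3 + C² (a(C, A) = C² - 3 = -3 + C²)
m(s) = 3/2 - s/2 (m(s) = -(s + (-3 + 0²))/2 = -(s + (-3 + 0))/2 = -(s - 3)/2 = -(-3 + s)/2 = 3/2 - s/2)
-33738/(-28336) + m(-149/54)/((56*162)) = -33738/(-28336) + (3/2 - (-149)/(2*54))/((56*162)) = -33738*(-1/28336) + (3/2 - (-149)/(2*54))/9072 = 16869/14168 + (3/2 - ½*(-149/54))*(1/9072) = 16869/14168 + (3/2 + 149/108)*(1/9072) = 16869/14168 + (311/108)*(1/9072) = 16869/14168 + 311/979776 = 42174101/35411904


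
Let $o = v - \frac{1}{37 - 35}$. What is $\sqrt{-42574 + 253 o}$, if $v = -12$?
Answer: $\frac{i \sqrt{182946}}{2} \approx 213.86 i$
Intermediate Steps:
$o = - \frac{25}{2}$ ($o = -12 - \frac{1}{37 - 35} = -12 - \frac{1}{2} = - \frac{25}{2} \approx -12.5$)
$\sqrt{-42574 + 253 o} = \sqrt{-42574 + 253 \left(- \frac{25}{2}\right)} = \sqrt{-42574 - \frac{6325}{2}} = \sqrt{- \frac{91473}{2}} = \frac{i \sqrt{182946}}{2}$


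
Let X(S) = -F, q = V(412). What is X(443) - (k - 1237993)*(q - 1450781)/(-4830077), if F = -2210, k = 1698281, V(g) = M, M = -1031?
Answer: -657577171686/4830077 ≈ -1.3614e+5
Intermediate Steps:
V(g) = -1031
q = -1031
X(S) = 2210 (X(S) = -1*(-2210) = 2210)
X(443) - (k - 1237993)*(q - 1450781)/(-4830077) = 2210 - (1698281 - 1237993)*(-1031 - 1450781)/(-4830077) = 2210 - 460288*(-1451812)*(-1)/4830077 = 2210 - (-668251641856)*(-1)/4830077 = 2210 - 1*668251641856/4830077 = 2210 - 668251641856/4830077 = -657577171686/4830077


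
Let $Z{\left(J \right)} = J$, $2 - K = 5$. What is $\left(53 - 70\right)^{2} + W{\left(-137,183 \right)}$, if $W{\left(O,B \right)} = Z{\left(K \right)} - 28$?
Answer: $258$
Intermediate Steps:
$K = -3$ ($K = 2 - 5 = -3$)
$W{\left(O,B \right)} = -31$ ($W{\left(O,B \right)} = -3 - 28 = -31$)
$\left(53 - 70\right)^{2} + W{\left(-137,183 \right)} = \left(53 - 70\right)^{2} - 31 = \left(-17\right)^{2} - 31 = 289 - 31 = 258$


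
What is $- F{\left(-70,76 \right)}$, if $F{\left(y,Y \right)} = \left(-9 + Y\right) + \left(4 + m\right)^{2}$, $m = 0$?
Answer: $-83$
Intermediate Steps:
$F{\left(y,Y \right)} = 7 + Y$ ($F{\left(y,Y \right)} = \left(-9 + Y\right) + \left(4 + 0\right)^{2} = \left(-9 + Y\right) + 4^{2} = \left(-9 + Y\right) + 16 = 7 + Y$)
$- F{\left(-70,76 \right)} = - (7 + 76) = \left(-1\right) 83 = -83$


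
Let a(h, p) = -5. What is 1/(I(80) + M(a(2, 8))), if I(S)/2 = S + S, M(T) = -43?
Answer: 1/277 ≈ 0.0036101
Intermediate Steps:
I(S) = 4*S (I(S) = 2*(S + S) = 2*(2*S) = 4*S)
1/(I(80) + M(a(2, 8))) = 1/(4*80 - 43) = 1/(320 - 43) = 1/277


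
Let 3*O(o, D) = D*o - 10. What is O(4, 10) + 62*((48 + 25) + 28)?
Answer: 6272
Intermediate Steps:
O(o, D) = -10/3 + D*o/3 (O(o, D) = (D*o - 10)/3 = (-10 + D*o)/3 = -10/3 + D*o/3)
O(4, 10) + 62*((48 + 25) + 28) = (-10/3 + (1/3)*10*4) + 62*((48 + 25) + 28) = (-10/3 + 40/3) + 62*(73 + 28) = 10 + 62*101 = 10 + 6262 = 6272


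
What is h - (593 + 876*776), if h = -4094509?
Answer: -4774878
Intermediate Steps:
h - (593 + 876*776) = -4094509 - (593 + 876*776) = -4094509 - (593 + 679776) = -4094509 - 1*680369 = -4094509 - 680369 = -4774878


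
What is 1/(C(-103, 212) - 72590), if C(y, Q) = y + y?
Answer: -1/72796 ≈ -1.3737e-5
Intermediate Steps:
C(y, Q) = 2*y
1/(C(-103, 212) - 72590) = 1/(2*(-103) - 72590) = 1/(-206 - 72590) = 1/(-72796) = -1/72796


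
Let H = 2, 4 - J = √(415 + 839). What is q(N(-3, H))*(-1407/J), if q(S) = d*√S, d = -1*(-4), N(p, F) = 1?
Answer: 11256/619 + 2814*√1254/619 ≈ 179.17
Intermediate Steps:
J = 4 - √1254 (J = 4 - √(415 + 839) = 4 - √1254 ≈ -31.412)
d = 4
q(S) = 4*√S
q(N(-3, H))*(-1407/J) = (4*√1)*(-1407/(4 - √1254)) = (4*1)*(-1407/(4 - √1254)) = 4*(-1407/(4 - √1254)) = -5628/(4 - √1254)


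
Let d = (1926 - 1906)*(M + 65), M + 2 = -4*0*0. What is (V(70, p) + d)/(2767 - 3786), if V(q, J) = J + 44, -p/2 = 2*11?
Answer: -1260/1019 ≈ -1.2365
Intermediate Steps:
M = -2 (M = -2 - 4*0*0 = -2 + 0*0 = -2 + 0 = -2)
p = -44 (p = -4*11 = -2*22 = -44)
V(q, J) = 44 + J
d = 1260 (d = (1926 - 1906)*(-2 + 65) = 20*63 = 1260)
(V(70, p) + d)/(2767 - 3786) = ((44 - 44) + 1260)/(2767 - 3786) = (0 + 1260)/(-1019) = 1260*(-1/1019) = -1260/1019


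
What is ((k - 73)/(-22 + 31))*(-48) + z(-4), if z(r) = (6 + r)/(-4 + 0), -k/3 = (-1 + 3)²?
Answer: 2717/6 ≈ 452.83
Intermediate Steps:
k = -12 (k = -3*(-1 + 3)² = -3*2² = -3*4 = -12)
z(r) = -3/2 - r/4 (z(r) = (6 + r)/(-4) = (6 + r)*(-¼) = -3/2 - r/4)
((k - 73)/(-22 + 31))*(-48) + z(-4) = ((-12 - 73)/(-22 + 31))*(-48) + (-3/2 - ¼*(-4)) = -85/9*(-48) + (-3/2 + 1) = -85*⅑*(-48) - ½ = -85/9*(-48) - ½ = 1360/3 - ½ = 2717/6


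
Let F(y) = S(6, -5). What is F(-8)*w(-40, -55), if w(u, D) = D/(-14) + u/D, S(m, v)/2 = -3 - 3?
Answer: -4302/77 ≈ -55.870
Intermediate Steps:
S(m, v) = -12 (S(m, v) = 2*(-3 - 3) = 2*(-6) = -12)
w(u, D) = -D/14 + u/D (w(u, D) = D*(-1/14) + u/D = -D/14 + u/D)
F(y) = -12
F(-8)*w(-40, -55) = -12*(-1/14*(-55) - 40/(-55)) = -12*(55/14 - 40*(-1/55)) = -12*(55/14 + 8/11) = -12*717/154 = -4302/77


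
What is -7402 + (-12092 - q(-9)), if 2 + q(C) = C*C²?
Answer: -18763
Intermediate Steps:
q(C) = -2 + C³ (q(C) = -2 + C*C² = -2 + C³)
-7402 + (-12092 - q(-9)) = -7402 + (-12092 - (-2 + (-9)³)) = -7402 + (-12092 - (-2 - 729)) = -7402 + (-12092 - 1*(-731)) = -7402 + (-12092 + 731) = -7402 - 11361 = -18763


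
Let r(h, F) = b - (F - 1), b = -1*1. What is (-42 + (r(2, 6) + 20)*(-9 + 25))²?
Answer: 33124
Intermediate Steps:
b = -1
r(h, F) = -F (r(h, F) = -1 - (F - 1) = -1 - (-1 + F) = -1 + (1 - F) = -F)
(-42 + (r(2, 6) + 20)*(-9 + 25))² = (-42 + (-1*6 + 20)*(-9 + 25))² = (-42 + (-6 + 20)*16)² = (-42 + 14*16)² = (-42 + 224)² = 182² = 33124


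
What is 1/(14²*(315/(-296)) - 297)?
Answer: -74/37413 ≈ -0.0019779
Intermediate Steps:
1/(14²*(315/(-296)) - 297) = 1/(196*(315*(-1/296)) - 297) = 1/(196*(-315/296) - 297) = 1/(-15435/74 - 297) = 1/(-37413/74) = -74/37413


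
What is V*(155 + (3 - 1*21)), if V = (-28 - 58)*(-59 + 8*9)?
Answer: -153166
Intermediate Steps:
V = -1118 (V = -86*(-59 + 72) = -86*13 = -1118)
V*(155 + (3 - 1*21)) = -1118*(155 + (3 - 1*21)) = -1118*(155 + (3 - 21)) = -1118*(155 - 18) = -1118*137 = -153166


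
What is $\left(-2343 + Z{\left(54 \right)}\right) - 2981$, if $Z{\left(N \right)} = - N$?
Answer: $-5378$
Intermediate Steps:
$\left(-2343 + Z{\left(54 \right)}\right) - 2981 = \left(-2343 - 54\right) - 2981 = -2397 - 2981 = -5378$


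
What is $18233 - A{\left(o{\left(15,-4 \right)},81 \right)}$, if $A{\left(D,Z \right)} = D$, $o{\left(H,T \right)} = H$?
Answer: $18218$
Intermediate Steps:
$18233 - A{\left(o{\left(15,-4 \right)},81 \right)} = 18233 - 15 = 18218$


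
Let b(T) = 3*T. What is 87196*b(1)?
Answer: 261588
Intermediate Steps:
87196*b(1) = 87196*(3*1) = 87196*3 = 261588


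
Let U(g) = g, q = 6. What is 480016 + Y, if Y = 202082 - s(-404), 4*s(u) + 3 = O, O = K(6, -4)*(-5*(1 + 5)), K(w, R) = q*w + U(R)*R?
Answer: 2729955/4 ≈ 6.8249e+5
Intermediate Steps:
K(w, R) = R² + 6*w (K(w, R) = 6*w + R*R = 6*w + R² = R² + 6*w)
O = -1560 (O = ((-4)² + 6*6)*(-5*(1 + 5)) = (16 + 36)*(-5*6) = 52*(-30) = -1560)
s(u) = -1563/4 (s(u) = -¾ + (¼)*(-1560) = -¾ - 390 = -1563/4)
Y = 809891/4 (Y = 202082 - 1*(-1563/4) = 202082 + 1563/4 = 809891/4 ≈ 2.0247e+5)
480016 + Y = 480016 + 809891/4 = 2729955/4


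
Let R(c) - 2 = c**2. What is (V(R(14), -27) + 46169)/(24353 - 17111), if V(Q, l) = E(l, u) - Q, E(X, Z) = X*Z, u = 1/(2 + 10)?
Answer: 183875/28968 ≈ 6.3475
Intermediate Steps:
u = 1/12 ≈ 0.083333
R(c) = 2 + c**2
V(Q, l) = -Q + l/12 (V(Q, l) = l*(1/12) - Q = l/12 - Q = -Q + l/12)
(V(R(14), -27) + 46169)/(24353 - 17111) = ((-(2 + 14**2) + (1/12)*(-27)) + 46169)/(24353 - 17111) = ((-(2 + 196) - 9/4) + 46169)/7242 = ((-1*198 - 9/4) + 46169)*(1/7242) = ((-198 - 9/4) + 46169)*(1/7242) = (-801/4 + 46169)*(1/7242) = (183875/4)*(1/7242) = 183875/28968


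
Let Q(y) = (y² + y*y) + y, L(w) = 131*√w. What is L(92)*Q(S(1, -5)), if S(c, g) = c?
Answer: 786*√23 ≈ 3769.5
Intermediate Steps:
Q(y) = y + 2*y² (Q(y) = (y² + y²) + y = 2*y² + y = y + 2*y²)
L(92)*Q(S(1, -5)) = (131*√92)*(1*(1 + 2*1)) = (131*(2*√23))*(1*(1 + 2)) = (262*√23)*(1*3) = (262*√23)*3 = 786*√23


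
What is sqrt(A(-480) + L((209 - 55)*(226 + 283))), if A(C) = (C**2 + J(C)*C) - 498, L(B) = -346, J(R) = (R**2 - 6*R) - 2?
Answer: 2*I*sqrt(27935971) ≈ 10571.0*I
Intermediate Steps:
J(R) = -2 + R**2 - 6*R
A(C) = -498 + C**2 + C*(-2 + C**2 - 6*C) (A(C) = (C**2 + (-2 + C**2 - 6*C)*C) - 498 = (C**2 + C*(-2 + C**2 - 6*C)) - 498 = -498 + C**2 + C*(-2 + C**2 - 6*C))
sqrt(A(-480) + L((209 - 55)*(226 + 283))) = sqrt((-498 + (-480)**3 - 5*(-480)**2 - 2*(-480)) - 346) = sqrt((-498 - 110592000 - 5*230400 + 960) - 346) = sqrt((-498 - 110592000 - 1152000 + 960) - 346) = sqrt(-111743538 - 346) = sqrt(-111743884) = 2*I*sqrt(27935971)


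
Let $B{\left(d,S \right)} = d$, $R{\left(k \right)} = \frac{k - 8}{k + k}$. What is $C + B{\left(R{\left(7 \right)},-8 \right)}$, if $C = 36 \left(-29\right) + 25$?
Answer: $- \frac{14267}{14} \approx -1019.1$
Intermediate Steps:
$R{\left(k \right)} = \frac{-8 + k}{2 k}$
$C = -1019$ ($C = -1044 + 25 = -1019$)
$C + B{\left(R{\left(7 \right)},-8 \right)} = -1019 + \frac{-8 + 7}{2 \cdot 7} = -1019 + \frac{1}{2} \cdot \frac{1}{7} \left(-1\right) = -1019 - \frac{1}{14} = - \frac{14267}{14}$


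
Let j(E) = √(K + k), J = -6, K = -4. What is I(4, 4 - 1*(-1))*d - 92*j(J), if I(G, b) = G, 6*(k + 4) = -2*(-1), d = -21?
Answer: -84 - 92*I*√69/3 ≈ -84.0 - 254.74*I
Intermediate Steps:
k = -11/3 (k = -4 + (-2*(-1))/6 = -4 + (⅙)*2 = -4 + ⅓ = -11/3 ≈ -3.6667)
j(E) = I*√69/3 (j(E) = √(-4 - 11/3) = √(-23/3) = I*√69/3)
I(4, 4 - 1*(-1))*d - 92*j(J) = 4*(-21) - 92*I*√69/3 = -84 - 92*I*√69/3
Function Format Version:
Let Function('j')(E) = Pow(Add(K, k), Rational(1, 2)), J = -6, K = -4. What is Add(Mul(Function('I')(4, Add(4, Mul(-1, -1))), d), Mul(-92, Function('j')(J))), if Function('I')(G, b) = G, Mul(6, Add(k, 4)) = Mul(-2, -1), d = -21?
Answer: Add(-84, Mul(Rational(-92, 3), I, Pow(69, Rational(1, 2)))) ≈ Add(-84.000, Mul(-254.74, I))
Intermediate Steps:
k = Rational(-11, 3) (k = Add(-4, Mul(Rational(1, 6), Mul(-2, -1))) = Add(-4, Mul(Rational(1, 6), 2)) = Add(-4, Rational(1, 3)) = Rational(-11, 3) ≈ -3.6667)
Function('j')(E) = Mul(Rational(1, 3), I, Pow(69, Rational(1, 2))) (Function('j')(E) = Pow(Add(-4, Rational(-11, 3)), Rational(1, 2)) = Pow(Rational(-23, 3), Rational(1, 2)) = Mul(Rational(1, 3), I, Pow(69, Rational(1, 2))))
Add(Mul(Function('I')(4, Add(4, Mul(-1, -1))), d), Mul(-92, Function('j')(J))) = Add(Mul(4, -21), Mul(-92, Mul(Rational(1, 3), I, Pow(69, Rational(1, 2))))) = Add(-84, Mul(Rational(-92, 3), I, Pow(69, Rational(1, 2))))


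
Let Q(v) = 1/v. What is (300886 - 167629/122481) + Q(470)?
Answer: 17320745874871/57566070 ≈ 3.0088e+5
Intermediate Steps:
(300886 - 167629/122481) + Q(470) = (300886 - 167629/122481) + 1/470 = 36852650537/122481 + 1/470 = 17320745874871/57566070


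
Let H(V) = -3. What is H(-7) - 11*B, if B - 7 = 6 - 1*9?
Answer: -47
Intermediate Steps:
B = 4 (B = 7 + (6 - 1*9) = 7 + (6 - 9) = 7 - 3 = 4)
H(-7) - 11*B = -3 - 11*4 = -3 - 44 = -47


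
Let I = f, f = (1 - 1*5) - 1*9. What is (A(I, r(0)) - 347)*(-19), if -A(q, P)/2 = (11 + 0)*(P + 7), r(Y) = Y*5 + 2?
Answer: 10355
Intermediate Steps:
r(Y) = 2 + 5*Y (r(Y) = 5*Y + 2 = 2 + 5*Y)
f = -13 (f = (1 - 5) - 9 = -4 - 9 = -13)
I = -13
A(q, P) = -154 - 22*P (A(q, P) = -2*(11 + 0)*(P + 7) = -22*(7 + P) = -2*(77 + 11*P) = -154 - 22*P)
(A(I, r(0)) - 347)*(-19) = ((-154 - 22*(2 + 5*0)) - 347)*(-19) = ((-154 - 22*(2 + 0)) - 347)*(-19) = ((-154 - 22*2) - 347)*(-19) = ((-154 - 44) - 347)*(-19) = (-198 - 347)*(-19) = -545*(-19) = 10355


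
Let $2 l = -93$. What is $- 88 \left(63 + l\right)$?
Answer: $-1452$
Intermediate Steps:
$l = - \frac{93}{2}$ ($l = \frac{1}{2} \left(-93\right) = - \frac{93}{2} \approx -46.5$)
$- 88 \left(63 + l\right) = - 88 \left(63 - \frac{93}{2}\right) = \left(-88\right) \frac{33}{2} = -1452$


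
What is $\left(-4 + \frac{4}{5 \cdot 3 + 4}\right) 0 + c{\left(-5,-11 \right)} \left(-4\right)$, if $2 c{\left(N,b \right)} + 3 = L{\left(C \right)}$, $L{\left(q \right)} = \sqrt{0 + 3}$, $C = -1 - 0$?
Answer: $6 - 2 \sqrt{3} \approx 2.5359$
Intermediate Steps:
$C = -1$ ($C = -1 + 0 = -1$)
$L{\left(q \right)} = \sqrt{3}$
$c{\left(N,b \right)} = - \frac{3}{2} + \frac{\sqrt{3}}{2}$
$\left(-4 + \frac{4}{5 \cdot 3 + 4}\right) 0 + c{\left(-5,-11 \right)} \left(-4\right) = \left(-4 + \frac{4}{5 \cdot 3 + 4}\right) 0 + \left(- \frac{3}{2} + \frac{\sqrt{3}}{2}\right) \left(-4\right) = \left(-4 + \frac{4}{15 + 4}\right) 0 + \left(6 - 2 \sqrt{3}\right) = \left(-4 + \frac{4}{19}\right) 0 + \left(6 - 2 \sqrt{3}\right) = \left(- \frac{72}{19}\right) 0 + \left(6 - 2 \sqrt{3}\right) = 0 + \left(6 - 2 \sqrt{3}\right) = 6 - 2 \sqrt{3}$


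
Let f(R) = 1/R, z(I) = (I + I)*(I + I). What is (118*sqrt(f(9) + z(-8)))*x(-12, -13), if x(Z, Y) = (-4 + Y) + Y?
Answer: -1180*sqrt(2305) ≈ -56652.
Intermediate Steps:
z(I) = 4*I**2 (z(I) = (2*I)*(2*I) = 4*I**2)
x(Z, Y) = -4 + 2*Y
(118*sqrt(f(9) + z(-8)))*x(-12, -13) = (118*sqrt(1/9 + 4*(-8)**2))*(-4 + 2*(-13)) = (118*sqrt(1/9 + 4*64))*(-4 - 26) = (118*sqrt(1/9 + 256))*(-30) = (118*sqrt(2305/9))*(-30) = (118*(sqrt(2305)/3))*(-30) = (118*sqrt(2305)/3)*(-30) = -1180*sqrt(2305)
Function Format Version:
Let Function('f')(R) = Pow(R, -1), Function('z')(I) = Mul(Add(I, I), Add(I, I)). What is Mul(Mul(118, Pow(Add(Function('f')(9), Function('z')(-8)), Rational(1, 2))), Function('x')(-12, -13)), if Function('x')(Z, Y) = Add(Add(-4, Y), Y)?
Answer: Mul(-1180, Pow(2305, Rational(1, 2))) ≈ -56652.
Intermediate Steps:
Function('z')(I) = Mul(4, Pow(I, 2)) (Function('z')(I) = Mul(Mul(2, I), Mul(2, I)) = Mul(4, Pow(I, 2)))
Function('x')(Z, Y) = Add(-4, Mul(2, Y))
Mul(Mul(118, Pow(Add(Function('f')(9), Function('z')(-8)), Rational(1, 2))), Function('x')(-12, -13)) = Mul(Mul(118, Pow(Add(Pow(9, -1), Mul(4, Pow(-8, 2))), Rational(1, 2))), Add(-4, Mul(2, -13))) = Mul(Mul(118, Pow(Add(Rational(1, 9), Mul(4, 64)), Rational(1, 2))), Add(-4, -26)) = Mul(Mul(118, Pow(Add(Rational(1, 9), 256), Rational(1, 2))), -30) = Mul(Mul(118, Pow(Rational(2305, 9), Rational(1, 2))), -30) = Mul(Mul(118, Mul(Rational(1, 3), Pow(2305, Rational(1, 2)))), -30) = Mul(Mul(Rational(118, 3), Pow(2305, Rational(1, 2))), -30) = Mul(-1180, Pow(2305, Rational(1, 2)))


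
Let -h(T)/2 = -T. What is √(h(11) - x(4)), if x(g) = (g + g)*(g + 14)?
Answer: I*√122 ≈ 11.045*I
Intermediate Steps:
x(g) = 2*g*(14 + g) (x(g) = (2*g)*(14 + g) = 2*g*(14 + g))
h(T) = 2*T (h(T) = -(-2)*T = 2*T)
√(h(11) - x(4)) = √(2*11 - 2*4*(14 + 4)) = √(22 - 2*4*18) = √(22 - 1*144) = √(22 - 144) = √(-122) = I*√122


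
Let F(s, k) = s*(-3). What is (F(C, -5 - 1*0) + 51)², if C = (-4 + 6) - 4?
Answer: 3249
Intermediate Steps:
C = -2 (C = 2 - 4 = -2)
F(s, k) = -3*s
(F(C, -5 - 1*0) + 51)² = (-3*(-2) + 51)² = (6 + 51)² = 57² = 3249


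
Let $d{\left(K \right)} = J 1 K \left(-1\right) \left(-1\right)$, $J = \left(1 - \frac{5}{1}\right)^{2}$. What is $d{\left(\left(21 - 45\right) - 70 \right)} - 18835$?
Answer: $-20339$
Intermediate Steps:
$J = 16$ ($J = \left(1 - 5\right)^{2} = \left(-4\right)^{2} = 16$)
$d{\left(K \right)} = 16 K$ ($d{\left(K \right)} = 16 \cdot 1 K \left(-1\right) \left(-1\right) = 16 K \left(-1\right) \left(-1\right) = 16 \left(- K\right) \left(-1\right) = - 16 K \left(-1\right) = 16 K$)
$d{\left(\left(21 - 45\right) - 70 \right)} - 18835 = 16 \left(\left(21 - 45\right) - 70\right) - 18835 = 16 \left(-24 - 70\right) - 18835 = 16 \left(-94\right) - 18835 = -1504 - 18835 = -20339$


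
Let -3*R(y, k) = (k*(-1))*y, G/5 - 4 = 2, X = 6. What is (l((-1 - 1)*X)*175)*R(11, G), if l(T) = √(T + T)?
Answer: 38500*I*√6 ≈ 94305.0*I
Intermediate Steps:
G = 30 (G = 20 + 5*2 = 20 + 10 = 30)
R(y, k) = k*y/3 (R(y, k) = -k*(-1)*y/3 = -(-k)*y/3 = -(-1)*k*y/3 = k*y/3)
l(T) = √2*√T (l(T) = √(2*T) = √2*√T)
(l((-1 - 1)*X)*175)*R(11, G) = ((√2*√((-1 - 1)*6))*175)*((⅓)*30*11) = ((√2*√(-2*6))*175)*110 = ((√2*√(-12))*175)*110 = ((√2*(2*I*√3))*175)*110 = ((2*I*√6)*175)*110 = (350*I*√6)*110 = 38500*I*√6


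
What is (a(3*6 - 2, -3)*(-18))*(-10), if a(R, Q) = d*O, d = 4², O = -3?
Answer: -8640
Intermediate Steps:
d = 16
a(R, Q) = -48 (a(R, Q) = 16*(-3) = -48)
(a(3*6 - 2, -3)*(-18))*(-10) = -48*(-18)*(-10) = 864*(-10) = -8640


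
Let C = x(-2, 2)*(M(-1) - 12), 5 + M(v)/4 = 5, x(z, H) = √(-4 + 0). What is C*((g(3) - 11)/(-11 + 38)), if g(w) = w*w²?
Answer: -128*I/9 ≈ -14.222*I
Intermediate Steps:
g(w) = w³
x(z, H) = 2*I (x(z, H) = √(-4) = 2*I)
M(v) = 0 (M(v) = -20 + 4*5 = -20 + 20 = 0)
C = -24*I (C = (2*I)*(0 - 12) = (2*I)*(-12) = -24*I ≈ -24.0*I)
C*((g(3) - 11)/(-11 + 38)) = (-24*I)*((3³ - 11)/(-11 + 38)) = (-24*I)*((27 - 11)/27) = (-24*I)*(16*(1/27)) = -24*I*(16/27) = -128*I/9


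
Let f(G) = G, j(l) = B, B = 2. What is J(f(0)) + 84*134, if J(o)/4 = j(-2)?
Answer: 11264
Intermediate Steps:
j(l) = 2
J(o) = 8 (J(o) = 4*2 = 8)
J(f(0)) + 84*134 = 8 + 84*134 = 8 + 11256 = 11264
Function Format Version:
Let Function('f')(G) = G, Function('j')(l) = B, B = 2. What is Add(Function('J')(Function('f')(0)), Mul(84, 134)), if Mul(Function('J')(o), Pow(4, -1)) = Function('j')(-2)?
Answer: 11264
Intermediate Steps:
Function('j')(l) = 2
Function('J')(o) = 8 (Function('J')(o) = Mul(4, 2) = 8)
Add(Function('J')(Function('f')(0)), Mul(84, 134)) = Add(8, Mul(84, 134)) = Add(8, 11256) = 11264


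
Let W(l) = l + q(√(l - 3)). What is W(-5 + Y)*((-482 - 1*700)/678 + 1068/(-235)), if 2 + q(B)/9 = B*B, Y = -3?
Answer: 4174475/5311 ≈ 786.01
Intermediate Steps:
q(B) = -18 + 9*B² (q(B) = -18 + 9*(B*B) = -18 + 9*B²)
W(l) = -45 + 10*l (W(l) = l + (-18 + 9*(√(l - 3))²) = l + (-18 + 9*(√(-3 + l))²) = l + (-18 + 9*(-3 + l)) = l + (-18 + (-27 + 9*l)) = l + (-45 + 9*l) = -45 + 10*l)
W(-5 + Y)*((-482 - 1*700)/678 + 1068/(-235)) = (-45 + 10*(-5 - 3))*((-482 - 1*700)/678 + 1068/(-235)) = (-45 + 10*(-8))*((-482 - 700)*(1/678) + 1068*(-1/235)) = (-45 - 80)*(-1182*1/678 - 1068/235) = -125*(-197/113 - 1068/235) = -125*(-166979/26555) = 4174475/5311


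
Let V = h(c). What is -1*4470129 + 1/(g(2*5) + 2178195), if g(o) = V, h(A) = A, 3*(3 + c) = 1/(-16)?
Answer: -467366358414687/104553215 ≈ -4.4701e+6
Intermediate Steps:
c = -145/48 (c = -3 + (⅓)/(-16) = -3 + (⅓)*(-1/16) = -3 - 1/48 = -145/48 ≈ -3.0208)
V = -145/48 ≈ -3.0208
g(o) = -145/48
-1*4470129 + 1/(g(2*5) + 2178195) = -1*4470129 + 1/(-145/48 + 2178195) = -4470129 + 1/(104553215/48) = -4470129 + 48/104553215 = -467366358414687/104553215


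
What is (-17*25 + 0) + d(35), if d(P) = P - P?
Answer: -425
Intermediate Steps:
d(P) = 0
(-17*25 + 0) + d(35) = (-17*25 + 0) + 0 = (-425 + 0) + 0 = -425 + 0 = -425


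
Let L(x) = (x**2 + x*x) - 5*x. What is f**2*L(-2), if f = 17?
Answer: 5202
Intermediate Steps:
L(x) = -5*x + 2*x**2 (L(x) = (x**2 + x**2) - 5*x = 2*x**2 - 5*x = -5*x + 2*x**2)
f**2*L(-2) = 17**2*(-2*(-5 + 2*(-2))) = 289*(-2*(-5 - 4)) = 289*(-2*(-9)) = 289*18 = 5202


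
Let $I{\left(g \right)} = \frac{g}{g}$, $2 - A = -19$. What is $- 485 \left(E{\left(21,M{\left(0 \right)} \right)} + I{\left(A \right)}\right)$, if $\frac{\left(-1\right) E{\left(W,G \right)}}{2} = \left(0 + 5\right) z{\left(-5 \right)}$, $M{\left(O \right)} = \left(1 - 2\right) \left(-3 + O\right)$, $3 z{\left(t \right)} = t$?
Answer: $- \frac{25705}{3} \approx -8568.3$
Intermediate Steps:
$A = 21$ ($A = 2 - -19 = 2 + 19 = 21$)
$z{\left(t \right)} = \frac{t}{3}$
$M{\left(O \right)} = 3 - O$ ($M{\left(O \right)} = - (-3 + O) = 3 - O$)
$E{\left(W,G \right)} = \frac{50}{3}$ ($E{\left(W,G \right)} = - 2 \left(0 + 5\right) \frac{1}{3} \left(-5\right) = - 2 \cdot 5 \left(- \frac{5}{3}\right) = \left(-2\right) \left(- \frac{25}{3}\right) = \frac{50}{3}$)
$I{\left(g \right)} = 1$
$- 485 \left(E{\left(21,M{\left(0 \right)} \right)} + I{\left(A \right)}\right) = - 485 \left(\frac{50}{3} + 1\right) = \left(-485\right) \frac{53}{3} = - \frac{25705}{3}$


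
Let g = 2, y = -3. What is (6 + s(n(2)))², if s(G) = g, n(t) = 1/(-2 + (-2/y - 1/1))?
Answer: 64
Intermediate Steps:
n(t) = -3/7 (n(t) = 1/(-2 + (-2/(-3) - 1/1)) = 1/(-2 + (-2*(-⅓) - 1*1)) = 1/(-2 + (⅔ - 1)) = 1/(-2 - ⅓) = 1/(-7/3) = -3/7)
s(G) = 2
(6 + s(n(2)))² = (6 + 2)² = 8² = 64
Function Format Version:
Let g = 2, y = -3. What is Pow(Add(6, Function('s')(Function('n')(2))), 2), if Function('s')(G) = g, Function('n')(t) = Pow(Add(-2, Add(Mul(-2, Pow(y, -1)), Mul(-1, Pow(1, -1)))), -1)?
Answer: 64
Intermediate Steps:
Function('n')(t) = Rational(-3, 7) (Function('n')(t) = Pow(Add(-2, Add(Mul(-2, Pow(-3, -1)), Mul(-1, Pow(1, -1)))), -1) = Pow(Add(-2, Add(Mul(-2, Rational(-1, 3)), Mul(-1, 1))), -1) = Pow(Add(-2, Add(Rational(2, 3), -1)), -1) = Pow(Add(-2, Rational(-1, 3)), -1) = Pow(Rational(-7, 3), -1) = Rational(-3, 7))
Function('s')(G) = 2
Pow(Add(6, Function('s')(Function('n')(2))), 2) = Pow(Add(6, 2), 2) = Pow(8, 2) = 64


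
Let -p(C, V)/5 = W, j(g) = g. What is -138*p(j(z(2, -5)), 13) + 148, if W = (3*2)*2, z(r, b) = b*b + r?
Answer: 8428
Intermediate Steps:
z(r, b) = r + b² (z(r, b) = b² + r = r + b²)
W = 12 (W = 6*2 = 12)
p(C, V) = -60 (p(C, V) = -5*12 = -60)
-138*p(j(z(2, -5)), 13) + 148 = -138*(-60) + 148 = 8280 + 148 = 8428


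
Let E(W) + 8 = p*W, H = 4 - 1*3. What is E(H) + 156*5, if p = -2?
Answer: 770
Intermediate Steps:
H = 1 (H = 4 - 3 = 1)
E(W) = -8 - 2*W
E(H) + 156*5 = (-8 - 2*1) + 156*5 = (-8 - 2) + 780 = -10 + 780 = 770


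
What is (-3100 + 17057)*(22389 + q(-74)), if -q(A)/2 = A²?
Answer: 159626209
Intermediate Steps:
q(A) = -2*A²
(-3100 + 17057)*(22389 + q(-74)) = (-3100 + 17057)*(22389 - 2*(-74)²) = 13957*(22389 - 2*5476) = 13957*(22389 - 10952) = 13957*11437 = 159626209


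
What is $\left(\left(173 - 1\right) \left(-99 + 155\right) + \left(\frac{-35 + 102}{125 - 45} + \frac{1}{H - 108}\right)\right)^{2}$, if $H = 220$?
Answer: $\frac{7274871656809}{78400} \approx 9.2792 \cdot 10^{7}$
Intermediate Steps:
$\left(\left(173 - 1\right) \left(-99 + 155\right) + \left(\frac{-35 + 102}{125 - 45} + \frac{1}{H - 108}\right)\right)^{2} = \left(\left(173 - 1\right) \left(-99 + 155\right) + \left(\frac{-35 + 102}{125 - 45} + \frac{1}{220 - 108}\right)\right)^{2} = \left(172 \cdot 56 + \left(\frac{67}{80} + \frac{1}{112}\right)\right)^{2} = \left(9632 + \left(67 \cdot \frac{1}{80} + \frac{1}{112}\right)\right)^{2} = \left(9632 + \left(\frac{67}{80} + \frac{1}{112}\right)\right)^{2} = \left(9632 + \frac{237}{280}\right)^{2} = \left(\frac{2697197}{280}\right)^{2} = \frac{7274871656809}{78400}$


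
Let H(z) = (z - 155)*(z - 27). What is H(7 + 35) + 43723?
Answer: 42028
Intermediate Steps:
H(z) = (-155 + z)*(-27 + z)
H(7 + 35) + 43723 = (4185 + (7 + 35)**2 - 182*(7 + 35)) + 43723 = (4185 + 42**2 - 182*42) + 43723 = (4185 + 1764 - 7644) + 43723 = -1695 + 43723 = 42028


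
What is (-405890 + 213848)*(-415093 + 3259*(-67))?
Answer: 121648236732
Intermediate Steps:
(-405890 + 213848)*(-415093 + 3259*(-67)) = -192042*(-415093 - 218353) = -192042*(-633446) = 121648236732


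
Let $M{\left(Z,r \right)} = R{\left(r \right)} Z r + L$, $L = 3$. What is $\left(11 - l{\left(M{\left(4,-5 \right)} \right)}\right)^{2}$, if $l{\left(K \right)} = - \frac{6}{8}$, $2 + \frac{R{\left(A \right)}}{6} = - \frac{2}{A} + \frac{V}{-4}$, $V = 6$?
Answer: $\frac{2209}{16} \approx 138.06$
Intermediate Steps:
$R{\left(A \right)} = -21 - \frac{12}{A}$ ($R{\left(A \right)} = -12 + 6 \left(- \frac{2}{A} + \frac{6}{-4}\right) = -12 + 6 \left(- \frac{2}{A} + 6 \left(- \frac{1}{4}\right)\right) = -12 + 6 \left(- \frac{2}{A} - \frac{3}{2}\right) = -12 + 6 \left(- \frac{3}{2} - \frac{2}{A}\right) = -12 - \left(9 + \frac{12}{A}\right) = -21 - \frac{12}{A}$)
$M{\left(Z,r \right)} = 3 + Z r \left(-21 - \frac{12}{r}\right)$ ($M{\left(Z,r \right)} = \left(-21 - \frac{12}{r}\right) Z r + 3 = Z \left(-21 - \frac{12}{r}\right) r + 3 = Z r \left(-21 - \frac{12}{r}\right) + 3 = 3 + Z r \left(-21 - \frac{12}{r}\right)$)
$l{\left(K \right)} = - \frac{3}{4}$ ($l{\left(K \right)} = \left(-6\right) \frac{1}{8} = - \frac{3}{4}$)
$\left(11 - l{\left(M{\left(4,-5 \right)} \right)}\right)^{2} = \left(11 - - \frac{3}{4}\right)^{2} = \left(11 + \frac{3}{4}\right)^{2} = \left(\frac{47}{4}\right)^{2} = \frac{2209}{16}$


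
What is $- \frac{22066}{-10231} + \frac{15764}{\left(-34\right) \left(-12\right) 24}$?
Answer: $\frac{94337939}{25045488} \approx 3.7667$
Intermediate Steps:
$- \frac{22066}{-10231} + \frac{15764}{\left(-34\right) \left(-12\right) 24} = \left(-22066\right) \left(- \frac{1}{10231}\right) + \frac{15764}{408 \cdot 24} = \frac{22066}{10231} + \frac{15764}{9792} = \frac{22066}{10231} + 15764 \cdot \frac{1}{9792} = \frac{22066}{10231} + \frac{3941}{2448} = \frac{94337939}{25045488}$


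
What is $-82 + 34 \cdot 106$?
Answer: $3522$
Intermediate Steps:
$-82 + 34 \cdot 106 = -82 + 3604 = 3522$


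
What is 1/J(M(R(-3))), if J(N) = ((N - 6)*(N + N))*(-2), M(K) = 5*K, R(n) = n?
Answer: -1/1260 ≈ -0.00079365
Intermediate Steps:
J(N) = -4*N*(-6 + N) (J(N) = ((-6 + N)*(2*N))*(-2) = (2*N*(-6 + N))*(-2) = -4*N*(-6 + N))
1/J(M(R(-3))) = 1/(4*(5*(-3))*(6 - 5*(-3))) = 1/(4*(-15)*(6 - 1*(-15))) = 1/(4*(-15)*(6 + 15)) = 1/(4*(-15)*21) = 1/(-1260) = -1/1260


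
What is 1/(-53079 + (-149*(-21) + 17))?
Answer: -1/49933 ≈ -2.0027e-5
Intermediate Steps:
1/(-53079 + (-149*(-21) + 17)) = 1/(-53079 + (3129 + 17)) = 1/(-53079 + 3146) = 1/(-49933) = -1/49933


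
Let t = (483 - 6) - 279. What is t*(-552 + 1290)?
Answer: 146124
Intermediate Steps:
t = 198 (t = 477 - 279 = 198)
t*(-552 + 1290) = 198*(-552 + 1290) = 198*738 = 146124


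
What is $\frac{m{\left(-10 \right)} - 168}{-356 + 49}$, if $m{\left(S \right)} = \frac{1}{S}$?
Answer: $\frac{1681}{3070} \approx 0.54756$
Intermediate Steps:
$\frac{m{\left(-10 \right)} - 168}{-356 + 49} = \frac{\frac{1}{-10} - 168}{-356 + 49} = \frac{- \frac{1}{10} - 168}{-307} = \left(- \frac{1681}{10}\right) \left(- \frac{1}{307}\right) = \frac{1681}{3070}$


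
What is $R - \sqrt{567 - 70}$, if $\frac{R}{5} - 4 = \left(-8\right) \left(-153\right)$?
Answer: $6140 - \sqrt{497} \approx 6117.7$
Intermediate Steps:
$R = 6140$ ($R = 20 + 5 \left(\left(-8\right) \left(-153\right)\right) = 20 + 5 \cdot 1224 = 20 + 6120 = 6140$)
$R - \sqrt{567 - 70} = 6140 - \sqrt{567 - 70} = 6140 - \sqrt{497}$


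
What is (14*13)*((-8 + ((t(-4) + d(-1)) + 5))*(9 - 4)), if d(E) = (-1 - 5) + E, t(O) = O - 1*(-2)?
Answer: -10920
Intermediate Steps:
t(O) = 2 + O (t(O) = O + 2 = 2 + O)
d(E) = -6 + E
(14*13)*((-8 + ((t(-4) + d(-1)) + 5))*(9 - 4)) = (14*13)*((-8 + (((2 - 4) + (-6 - 1)) + 5))*(9 - 4)) = 182*((-8 + ((-2 - 7) + 5))*5) = 182*((-8 + (-9 + 5))*5) = 182*((-8 - 4)*5) = 182*(-12*5) = 182*(-60) = -10920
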